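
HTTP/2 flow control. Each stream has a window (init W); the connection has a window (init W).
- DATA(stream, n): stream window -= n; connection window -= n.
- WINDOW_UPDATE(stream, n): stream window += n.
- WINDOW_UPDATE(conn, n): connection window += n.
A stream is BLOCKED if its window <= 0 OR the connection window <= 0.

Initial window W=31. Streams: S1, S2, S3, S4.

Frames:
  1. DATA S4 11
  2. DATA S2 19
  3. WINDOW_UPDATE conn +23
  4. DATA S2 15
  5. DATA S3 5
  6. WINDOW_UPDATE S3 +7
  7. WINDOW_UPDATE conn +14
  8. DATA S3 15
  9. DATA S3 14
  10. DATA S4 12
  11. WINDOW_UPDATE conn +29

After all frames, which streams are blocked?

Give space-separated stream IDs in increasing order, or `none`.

Op 1: conn=20 S1=31 S2=31 S3=31 S4=20 blocked=[]
Op 2: conn=1 S1=31 S2=12 S3=31 S4=20 blocked=[]
Op 3: conn=24 S1=31 S2=12 S3=31 S4=20 blocked=[]
Op 4: conn=9 S1=31 S2=-3 S3=31 S4=20 blocked=[2]
Op 5: conn=4 S1=31 S2=-3 S3=26 S4=20 blocked=[2]
Op 6: conn=4 S1=31 S2=-3 S3=33 S4=20 blocked=[2]
Op 7: conn=18 S1=31 S2=-3 S3=33 S4=20 blocked=[2]
Op 8: conn=3 S1=31 S2=-3 S3=18 S4=20 blocked=[2]
Op 9: conn=-11 S1=31 S2=-3 S3=4 S4=20 blocked=[1, 2, 3, 4]
Op 10: conn=-23 S1=31 S2=-3 S3=4 S4=8 blocked=[1, 2, 3, 4]
Op 11: conn=6 S1=31 S2=-3 S3=4 S4=8 blocked=[2]

Answer: S2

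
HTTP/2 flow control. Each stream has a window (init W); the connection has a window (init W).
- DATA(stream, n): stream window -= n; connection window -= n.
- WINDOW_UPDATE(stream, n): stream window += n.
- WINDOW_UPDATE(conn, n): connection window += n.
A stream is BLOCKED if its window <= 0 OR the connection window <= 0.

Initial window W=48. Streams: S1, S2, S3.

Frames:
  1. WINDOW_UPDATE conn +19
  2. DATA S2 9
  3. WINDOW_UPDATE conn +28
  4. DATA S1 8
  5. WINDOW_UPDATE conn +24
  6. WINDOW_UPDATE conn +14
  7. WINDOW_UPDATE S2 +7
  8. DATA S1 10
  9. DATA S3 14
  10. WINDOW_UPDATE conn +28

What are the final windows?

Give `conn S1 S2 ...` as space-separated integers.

Op 1: conn=67 S1=48 S2=48 S3=48 blocked=[]
Op 2: conn=58 S1=48 S2=39 S3=48 blocked=[]
Op 3: conn=86 S1=48 S2=39 S3=48 blocked=[]
Op 4: conn=78 S1=40 S2=39 S3=48 blocked=[]
Op 5: conn=102 S1=40 S2=39 S3=48 blocked=[]
Op 6: conn=116 S1=40 S2=39 S3=48 blocked=[]
Op 7: conn=116 S1=40 S2=46 S3=48 blocked=[]
Op 8: conn=106 S1=30 S2=46 S3=48 blocked=[]
Op 9: conn=92 S1=30 S2=46 S3=34 blocked=[]
Op 10: conn=120 S1=30 S2=46 S3=34 blocked=[]

Answer: 120 30 46 34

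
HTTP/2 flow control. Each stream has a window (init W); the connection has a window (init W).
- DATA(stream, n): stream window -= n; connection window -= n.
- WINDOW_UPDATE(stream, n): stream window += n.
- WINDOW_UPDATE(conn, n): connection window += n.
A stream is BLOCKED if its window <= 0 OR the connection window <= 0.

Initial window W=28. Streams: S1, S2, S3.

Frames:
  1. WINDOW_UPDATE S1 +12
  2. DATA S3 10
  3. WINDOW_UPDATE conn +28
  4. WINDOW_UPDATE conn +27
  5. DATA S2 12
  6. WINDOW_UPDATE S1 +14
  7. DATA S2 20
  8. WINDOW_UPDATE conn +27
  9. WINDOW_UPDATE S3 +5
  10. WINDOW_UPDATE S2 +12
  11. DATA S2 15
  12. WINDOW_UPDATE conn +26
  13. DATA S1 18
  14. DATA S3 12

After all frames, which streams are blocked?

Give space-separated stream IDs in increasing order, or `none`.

Answer: S2

Derivation:
Op 1: conn=28 S1=40 S2=28 S3=28 blocked=[]
Op 2: conn=18 S1=40 S2=28 S3=18 blocked=[]
Op 3: conn=46 S1=40 S2=28 S3=18 blocked=[]
Op 4: conn=73 S1=40 S2=28 S3=18 blocked=[]
Op 5: conn=61 S1=40 S2=16 S3=18 blocked=[]
Op 6: conn=61 S1=54 S2=16 S3=18 blocked=[]
Op 7: conn=41 S1=54 S2=-4 S3=18 blocked=[2]
Op 8: conn=68 S1=54 S2=-4 S3=18 blocked=[2]
Op 9: conn=68 S1=54 S2=-4 S3=23 blocked=[2]
Op 10: conn=68 S1=54 S2=8 S3=23 blocked=[]
Op 11: conn=53 S1=54 S2=-7 S3=23 blocked=[2]
Op 12: conn=79 S1=54 S2=-7 S3=23 blocked=[2]
Op 13: conn=61 S1=36 S2=-7 S3=23 blocked=[2]
Op 14: conn=49 S1=36 S2=-7 S3=11 blocked=[2]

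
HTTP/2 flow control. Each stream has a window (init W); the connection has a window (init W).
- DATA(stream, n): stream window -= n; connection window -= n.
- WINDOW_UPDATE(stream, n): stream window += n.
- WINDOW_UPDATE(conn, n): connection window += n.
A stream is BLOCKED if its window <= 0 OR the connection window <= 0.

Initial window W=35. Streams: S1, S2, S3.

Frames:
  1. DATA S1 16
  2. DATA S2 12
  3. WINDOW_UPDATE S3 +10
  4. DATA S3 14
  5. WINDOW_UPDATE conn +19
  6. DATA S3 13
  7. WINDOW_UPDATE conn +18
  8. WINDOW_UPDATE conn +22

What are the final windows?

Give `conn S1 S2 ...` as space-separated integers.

Answer: 39 19 23 18

Derivation:
Op 1: conn=19 S1=19 S2=35 S3=35 blocked=[]
Op 2: conn=7 S1=19 S2=23 S3=35 blocked=[]
Op 3: conn=7 S1=19 S2=23 S3=45 blocked=[]
Op 4: conn=-7 S1=19 S2=23 S3=31 blocked=[1, 2, 3]
Op 5: conn=12 S1=19 S2=23 S3=31 blocked=[]
Op 6: conn=-1 S1=19 S2=23 S3=18 blocked=[1, 2, 3]
Op 7: conn=17 S1=19 S2=23 S3=18 blocked=[]
Op 8: conn=39 S1=19 S2=23 S3=18 blocked=[]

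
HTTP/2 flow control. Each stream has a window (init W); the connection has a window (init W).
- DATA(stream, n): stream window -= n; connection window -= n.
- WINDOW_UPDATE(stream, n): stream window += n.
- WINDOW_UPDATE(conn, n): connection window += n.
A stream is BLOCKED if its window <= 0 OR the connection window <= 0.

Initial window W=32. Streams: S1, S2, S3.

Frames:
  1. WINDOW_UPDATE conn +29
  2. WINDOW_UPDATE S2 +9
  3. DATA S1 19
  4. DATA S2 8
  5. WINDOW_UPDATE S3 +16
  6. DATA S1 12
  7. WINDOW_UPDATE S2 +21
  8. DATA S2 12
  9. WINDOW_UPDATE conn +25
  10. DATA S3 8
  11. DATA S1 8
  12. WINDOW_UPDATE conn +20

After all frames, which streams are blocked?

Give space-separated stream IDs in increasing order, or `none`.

Answer: S1

Derivation:
Op 1: conn=61 S1=32 S2=32 S3=32 blocked=[]
Op 2: conn=61 S1=32 S2=41 S3=32 blocked=[]
Op 3: conn=42 S1=13 S2=41 S3=32 blocked=[]
Op 4: conn=34 S1=13 S2=33 S3=32 blocked=[]
Op 5: conn=34 S1=13 S2=33 S3=48 blocked=[]
Op 6: conn=22 S1=1 S2=33 S3=48 blocked=[]
Op 7: conn=22 S1=1 S2=54 S3=48 blocked=[]
Op 8: conn=10 S1=1 S2=42 S3=48 blocked=[]
Op 9: conn=35 S1=1 S2=42 S3=48 blocked=[]
Op 10: conn=27 S1=1 S2=42 S3=40 blocked=[]
Op 11: conn=19 S1=-7 S2=42 S3=40 blocked=[1]
Op 12: conn=39 S1=-7 S2=42 S3=40 blocked=[1]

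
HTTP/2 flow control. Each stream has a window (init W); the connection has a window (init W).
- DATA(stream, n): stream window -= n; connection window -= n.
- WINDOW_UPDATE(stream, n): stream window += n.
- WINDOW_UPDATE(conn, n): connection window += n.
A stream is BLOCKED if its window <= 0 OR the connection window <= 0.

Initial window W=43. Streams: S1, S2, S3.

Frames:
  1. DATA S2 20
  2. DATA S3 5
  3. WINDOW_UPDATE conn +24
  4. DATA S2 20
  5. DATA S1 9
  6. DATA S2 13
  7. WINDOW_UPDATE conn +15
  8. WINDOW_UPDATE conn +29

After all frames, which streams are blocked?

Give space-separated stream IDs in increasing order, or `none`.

Answer: S2

Derivation:
Op 1: conn=23 S1=43 S2=23 S3=43 blocked=[]
Op 2: conn=18 S1=43 S2=23 S3=38 blocked=[]
Op 3: conn=42 S1=43 S2=23 S3=38 blocked=[]
Op 4: conn=22 S1=43 S2=3 S3=38 blocked=[]
Op 5: conn=13 S1=34 S2=3 S3=38 blocked=[]
Op 6: conn=0 S1=34 S2=-10 S3=38 blocked=[1, 2, 3]
Op 7: conn=15 S1=34 S2=-10 S3=38 blocked=[2]
Op 8: conn=44 S1=34 S2=-10 S3=38 blocked=[2]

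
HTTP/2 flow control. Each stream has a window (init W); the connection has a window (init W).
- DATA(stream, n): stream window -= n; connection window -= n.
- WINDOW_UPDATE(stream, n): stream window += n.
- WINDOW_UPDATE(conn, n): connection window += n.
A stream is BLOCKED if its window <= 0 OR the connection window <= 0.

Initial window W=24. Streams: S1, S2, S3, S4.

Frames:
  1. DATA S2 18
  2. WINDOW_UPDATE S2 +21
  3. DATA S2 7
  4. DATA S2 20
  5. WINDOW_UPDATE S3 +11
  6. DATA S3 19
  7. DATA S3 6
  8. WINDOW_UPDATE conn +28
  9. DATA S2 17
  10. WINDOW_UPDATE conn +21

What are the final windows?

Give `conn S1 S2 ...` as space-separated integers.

Op 1: conn=6 S1=24 S2=6 S3=24 S4=24 blocked=[]
Op 2: conn=6 S1=24 S2=27 S3=24 S4=24 blocked=[]
Op 3: conn=-1 S1=24 S2=20 S3=24 S4=24 blocked=[1, 2, 3, 4]
Op 4: conn=-21 S1=24 S2=0 S3=24 S4=24 blocked=[1, 2, 3, 4]
Op 5: conn=-21 S1=24 S2=0 S3=35 S4=24 blocked=[1, 2, 3, 4]
Op 6: conn=-40 S1=24 S2=0 S3=16 S4=24 blocked=[1, 2, 3, 4]
Op 7: conn=-46 S1=24 S2=0 S3=10 S4=24 blocked=[1, 2, 3, 4]
Op 8: conn=-18 S1=24 S2=0 S3=10 S4=24 blocked=[1, 2, 3, 4]
Op 9: conn=-35 S1=24 S2=-17 S3=10 S4=24 blocked=[1, 2, 3, 4]
Op 10: conn=-14 S1=24 S2=-17 S3=10 S4=24 blocked=[1, 2, 3, 4]

Answer: -14 24 -17 10 24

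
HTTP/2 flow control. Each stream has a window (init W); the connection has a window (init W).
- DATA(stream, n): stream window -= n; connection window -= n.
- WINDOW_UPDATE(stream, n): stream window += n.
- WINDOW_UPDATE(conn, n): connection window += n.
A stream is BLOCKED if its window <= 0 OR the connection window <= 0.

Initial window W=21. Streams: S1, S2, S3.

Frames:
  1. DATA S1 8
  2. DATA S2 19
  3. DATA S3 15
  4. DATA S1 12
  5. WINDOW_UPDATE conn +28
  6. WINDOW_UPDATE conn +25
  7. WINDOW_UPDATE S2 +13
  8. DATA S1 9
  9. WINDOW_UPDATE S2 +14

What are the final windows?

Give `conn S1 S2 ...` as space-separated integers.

Answer: 11 -8 29 6

Derivation:
Op 1: conn=13 S1=13 S2=21 S3=21 blocked=[]
Op 2: conn=-6 S1=13 S2=2 S3=21 blocked=[1, 2, 3]
Op 3: conn=-21 S1=13 S2=2 S3=6 blocked=[1, 2, 3]
Op 4: conn=-33 S1=1 S2=2 S3=6 blocked=[1, 2, 3]
Op 5: conn=-5 S1=1 S2=2 S3=6 blocked=[1, 2, 3]
Op 6: conn=20 S1=1 S2=2 S3=6 blocked=[]
Op 7: conn=20 S1=1 S2=15 S3=6 blocked=[]
Op 8: conn=11 S1=-8 S2=15 S3=6 blocked=[1]
Op 9: conn=11 S1=-8 S2=29 S3=6 blocked=[1]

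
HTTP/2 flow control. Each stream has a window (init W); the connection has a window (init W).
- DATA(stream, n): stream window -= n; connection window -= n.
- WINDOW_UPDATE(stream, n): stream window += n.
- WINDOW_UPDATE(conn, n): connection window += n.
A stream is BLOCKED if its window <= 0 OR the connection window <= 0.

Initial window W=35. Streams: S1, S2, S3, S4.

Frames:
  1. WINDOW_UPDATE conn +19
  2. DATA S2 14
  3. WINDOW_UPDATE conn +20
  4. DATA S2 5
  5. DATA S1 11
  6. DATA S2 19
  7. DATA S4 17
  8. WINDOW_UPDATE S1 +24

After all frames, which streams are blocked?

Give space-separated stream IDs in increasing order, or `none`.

Op 1: conn=54 S1=35 S2=35 S3=35 S4=35 blocked=[]
Op 2: conn=40 S1=35 S2=21 S3=35 S4=35 blocked=[]
Op 3: conn=60 S1=35 S2=21 S3=35 S4=35 blocked=[]
Op 4: conn=55 S1=35 S2=16 S3=35 S4=35 blocked=[]
Op 5: conn=44 S1=24 S2=16 S3=35 S4=35 blocked=[]
Op 6: conn=25 S1=24 S2=-3 S3=35 S4=35 blocked=[2]
Op 7: conn=8 S1=24 S2=-3 S3=35 S4=18 blocked=[2]
Op 8: conn=8 S1=48 S2=-3 S3=35 S4=18 blocked=[2]

Answer: S2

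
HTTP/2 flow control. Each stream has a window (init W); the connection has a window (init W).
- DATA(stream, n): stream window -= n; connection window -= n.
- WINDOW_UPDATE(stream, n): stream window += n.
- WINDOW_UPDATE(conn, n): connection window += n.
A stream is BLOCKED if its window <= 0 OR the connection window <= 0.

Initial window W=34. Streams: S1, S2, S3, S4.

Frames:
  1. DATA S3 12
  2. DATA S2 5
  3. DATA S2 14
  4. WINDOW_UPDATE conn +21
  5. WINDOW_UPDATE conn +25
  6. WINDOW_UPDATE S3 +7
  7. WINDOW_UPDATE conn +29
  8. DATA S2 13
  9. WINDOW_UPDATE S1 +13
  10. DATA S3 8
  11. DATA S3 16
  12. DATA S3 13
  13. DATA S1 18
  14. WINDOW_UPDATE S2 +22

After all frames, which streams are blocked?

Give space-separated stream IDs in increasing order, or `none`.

Op 1: conn=22 S1=34 S2=34 S3=22 S4=34 blocked=[]
Op 2: conn=17 S1=34 S2=29 S3=22 S4=34 blocked=[]
Op 3: conn=3 S1=34 S2=15 S3=22 S4=34 blocked=[]
Op 4: conn=24 S1=34 S2=15 S3=22 S4=34 blocked=[]
Op 5: conn=49 S1=34 S2=15 S3=22 S4=34 blocked=[]
Op 6: conn=49 S1=34 S2=15 S3=29 S4=34 blocked=[]
Op 7: conn=78 S1=34 S2=15 S3=29 S4=34 blocked=[]
Op 8: conn=65 S1=34 S2=2 S3=29 S4=34 blocked=[]
Op 9: conn=65 S1=47 S2=2 S3=29 S4=34 blocked=[]
Op 10: conn=57 S1=47 S2=2 S3=21 S4=34 blocked=[]
Op 11: conn=41 S1=47 S2=2 S3=5 S4=34 blocked=[]
Op 12: conn=28 S1=47 S2=2 S3=-8 S4=34 blocked=[3]
Op 13: conn=10 S1=29 S2=2 S3=-8 S4=34 blocked=[3]
Op 14: conn=10 S1=29 S2=24 S3=-8 S4=34 blocked=[3]

Answer: S3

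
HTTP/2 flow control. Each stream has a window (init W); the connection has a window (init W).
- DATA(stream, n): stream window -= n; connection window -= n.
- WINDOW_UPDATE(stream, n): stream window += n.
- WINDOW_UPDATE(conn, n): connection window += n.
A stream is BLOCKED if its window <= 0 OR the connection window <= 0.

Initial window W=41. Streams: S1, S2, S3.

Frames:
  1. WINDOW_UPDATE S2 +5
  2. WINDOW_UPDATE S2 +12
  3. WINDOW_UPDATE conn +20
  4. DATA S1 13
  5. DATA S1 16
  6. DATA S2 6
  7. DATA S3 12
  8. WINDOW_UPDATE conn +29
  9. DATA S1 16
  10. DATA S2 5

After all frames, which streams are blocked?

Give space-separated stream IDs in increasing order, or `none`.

Answer: S1

Derivation:
Op 1: conn=41 S1=41 S2=46 S3=41 blocked=[]
Op 2: conn=41 S1=41 S2=58 S3=41 blocked=[]
Op 3: conn=61 S1=41 S2=58 S3=41 blocked=[]
Op 4: conn=48 S1=28 S2=58 S3=41 blocked=[]
Op 5: conn=32 S1=12 S2=58 S3=41 blocked=[]
Op 6: conn=26 S1=12 S2=52 S3=41 blocked=[]
Op 7: conn=14 S1=12 S2=52 S3=29 blocked=[]
Op 8: conn=43 S1=12 S2=52 S3=29 blocked=[]
Op 9: conn=27 S1=-4 S2=52 S3=29 blocked=[1]
Op 10: conn=22 S1=-4 S2=47 S3=29 blocked=[1]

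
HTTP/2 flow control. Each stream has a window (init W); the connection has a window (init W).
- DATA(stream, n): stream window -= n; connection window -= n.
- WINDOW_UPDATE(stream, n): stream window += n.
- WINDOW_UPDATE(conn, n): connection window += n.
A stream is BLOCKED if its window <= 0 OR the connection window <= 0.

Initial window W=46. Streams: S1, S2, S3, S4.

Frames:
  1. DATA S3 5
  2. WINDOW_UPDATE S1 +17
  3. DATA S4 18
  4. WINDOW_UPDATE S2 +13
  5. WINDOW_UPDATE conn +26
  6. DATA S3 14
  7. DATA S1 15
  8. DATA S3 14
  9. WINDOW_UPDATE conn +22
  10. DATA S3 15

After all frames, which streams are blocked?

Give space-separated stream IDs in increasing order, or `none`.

Answer: S3

Derivation:
Op 1: conn=41 S1=46 S2=46 S3=41 S4=46 blocked=[]
Op 2: conn=41 S1=63 S2=46 S3=41 S4=46 blocked=[]
Op 3: conn=23 S1=63 S2=46 S3=41 S4=28 blocked=[]
Op 4: conn=23 S1=63 S2=59 S3=41 S4=28 blocked=[]
Op 5: conn=49 S1=63 S2=59 S3=41 S4=28 blocked=[]
Op 6: conn=35 S1=63 S2=59 S3=27 S4=28 blocked=[]
Op 7: conn=20 S1=48 S2=59 S3=27 S4=28 blocked=[]
Op 8: conn=6 S1=48 S2=59 S3=13 S4=28 blocked=[]
Op 9: conn=28 S1=48 S2=59 S3=13 S4=28 blocked=[]
Op 10: conn=13 S1=48 S2=59 S3=-2 S4=28 blocked=[3]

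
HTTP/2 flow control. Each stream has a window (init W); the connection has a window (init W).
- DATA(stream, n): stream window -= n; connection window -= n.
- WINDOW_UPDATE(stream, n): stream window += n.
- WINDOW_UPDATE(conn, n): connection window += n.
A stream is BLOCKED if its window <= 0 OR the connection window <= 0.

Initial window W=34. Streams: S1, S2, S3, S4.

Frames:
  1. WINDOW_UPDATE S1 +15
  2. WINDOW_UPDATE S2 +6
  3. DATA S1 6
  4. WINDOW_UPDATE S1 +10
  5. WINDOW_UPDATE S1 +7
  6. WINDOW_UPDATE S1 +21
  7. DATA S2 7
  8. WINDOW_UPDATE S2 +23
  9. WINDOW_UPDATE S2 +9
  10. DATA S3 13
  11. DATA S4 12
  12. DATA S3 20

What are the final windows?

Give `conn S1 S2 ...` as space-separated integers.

Op 1: conn=34 S1=49 S2=34 S3=34 S4=34 blocked=[]
Op 2: conn=34 S1=49 S2=40 S3=34 S4=34 blocked=[]
Op 3: conn=28 S1=43 S2=40 S3=34 S4=34 blocked=[]
Op 4: conn=28 S1=53 S2=40 S3=34 S4=34 blocked=[]
Op 5: conn=28 S1=60 S2=40 S3=34 S4=34 blocked=[]
Op 6: conn=28 S1=81 S2=40 S3=34 S4=34 blocked=[]
Op 7: conn=21 S1=81 S2=33 S3=34 S4=34 blocked=[]
Op 8: conn=21 S1=81 S2=56 S3=34 S4=34 blocked=[]
Op 9: conn=21 S1=81 S2=65 S3=34 S4=34 blocked=[]
Op 10: conn=8 S1=81 S2=65 S3=21 S4=34 blocked=[]
Op 11: conn=-4 S1=81 S2=65 S3=21 S4=22 blocked=[1, 2, 3, 4]
Op 12: conn=-24 S1=81 S2=65 S3=1 S4=22 blocked=[1, 2, 3, 4]

Answer: -24 81 65 1 22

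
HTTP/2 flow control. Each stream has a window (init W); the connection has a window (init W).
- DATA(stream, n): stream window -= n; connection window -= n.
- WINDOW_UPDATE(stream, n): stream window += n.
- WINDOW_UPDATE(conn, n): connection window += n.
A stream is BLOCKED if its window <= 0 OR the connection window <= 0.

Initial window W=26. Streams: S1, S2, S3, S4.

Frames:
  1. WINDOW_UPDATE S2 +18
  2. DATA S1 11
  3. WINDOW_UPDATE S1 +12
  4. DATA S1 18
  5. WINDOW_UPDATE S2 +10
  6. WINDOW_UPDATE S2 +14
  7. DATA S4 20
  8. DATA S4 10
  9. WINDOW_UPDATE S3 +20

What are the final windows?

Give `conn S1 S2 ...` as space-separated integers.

Answer: -33 9 68 46 -4

Derivation:
Op 1: conn=26 S1=26 S2=44 S3=26 S4=26 blocked=[]
Op 2: conn=15 S1=15 S2=44 S3=26 S4=26 blocked=[]
Op 3: conn=15 S1=27 S2=44 S3=26 S4=26 blocked=[]
Op 4: conn=-3 S1=9 S2=44 S3=26 S4=26 blocked=[1, 2, 3, 4]
Op 5: conn=-3 S1=9 S2=54 S3=26 S4=26 blocked=[1, 2, 3, 4]
Op 6: conn=-3 S1=9 S2=68 S3=26 S4=26 blocked=[1, 2, 3, 4]
Op 7: conn=-23 S1=9 S2=68 S3=26 S4=6 blocked=[1, 2, 3, 4]
Op 8: conn=-33 S1=9 S2=68 S3=26 S4=-4 blocked=[1, 2, 3, 4]
Op 9: conn=-33 S1=9 S2=68 S3=46 S4=-4 blocked=[1, 2, 3, 4]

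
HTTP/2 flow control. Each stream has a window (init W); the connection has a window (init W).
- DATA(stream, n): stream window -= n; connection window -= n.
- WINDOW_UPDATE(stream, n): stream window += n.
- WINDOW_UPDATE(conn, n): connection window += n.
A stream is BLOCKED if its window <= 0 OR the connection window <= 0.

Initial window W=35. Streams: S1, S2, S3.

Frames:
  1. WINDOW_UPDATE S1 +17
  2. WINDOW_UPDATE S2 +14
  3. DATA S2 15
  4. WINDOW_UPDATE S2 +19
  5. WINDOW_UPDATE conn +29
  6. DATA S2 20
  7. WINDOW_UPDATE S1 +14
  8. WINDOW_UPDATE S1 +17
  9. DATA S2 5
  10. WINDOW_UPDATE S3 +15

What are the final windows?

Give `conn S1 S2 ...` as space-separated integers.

Op 1: conn=35 S1=52 S2=35 S3=35 blocked=[]
Op 2: conn=35 S1=52 S2=49 S3=35 blocked=[]
Op 3: conn=20 S1=52 S2=34 S3=35 blocked=[]
Op 4: conn=20 S1=52 S2=53 S3=35 blocked=[]
Op 5: conn=49 S1=52 S2=53 S3=35 blocked=[]
Op 6: conn=29 S1=52 S2=33 S3=35 blocked=[]
Op 7: conn=29 S1=66 S2=33 S3=35 blocked=[]
Op 8: conn=29 S1=83 S2=33 S3=35 blocked=[]
Op 9: conn=24 S1=83 S2=28 S3=35 blocked=[]
Op 10: conn=24 S1=83 S2=28 S3=50 blocked=[]

Answer: 24 83 28 50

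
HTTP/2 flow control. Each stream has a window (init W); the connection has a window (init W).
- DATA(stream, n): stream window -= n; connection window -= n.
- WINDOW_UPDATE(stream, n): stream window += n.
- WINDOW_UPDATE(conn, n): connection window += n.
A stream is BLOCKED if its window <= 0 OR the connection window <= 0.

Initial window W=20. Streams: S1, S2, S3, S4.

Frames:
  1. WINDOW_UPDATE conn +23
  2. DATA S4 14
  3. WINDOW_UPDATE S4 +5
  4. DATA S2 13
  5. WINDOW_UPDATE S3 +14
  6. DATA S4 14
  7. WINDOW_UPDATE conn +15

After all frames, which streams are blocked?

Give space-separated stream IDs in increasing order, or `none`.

Op 1: conn=43 S1=20 S2=20 S3=20 S4=20 blocked=[]
Op 2: conn=29 S1=20 S2=20 S3=20 S4=6 blocked=[]
Op 3: conn=29 S1=20 S2=20 S3=20 S4=11 blocked=[]
Op 4: conn=16 S1=20 S2=7 S3=20 S4=11 blocked=[]
Op 5: conn=16 S1=20 S2=7 S3=34 S4=11 blocked=[]
Op 6: conn=2 S1=20 S2=7 S3=34 S4=-3 blocked=[4]
Op 7: conn=17 S1=20 S2=7 S3=34 S4=-3 blocked=[4]

Answer: S4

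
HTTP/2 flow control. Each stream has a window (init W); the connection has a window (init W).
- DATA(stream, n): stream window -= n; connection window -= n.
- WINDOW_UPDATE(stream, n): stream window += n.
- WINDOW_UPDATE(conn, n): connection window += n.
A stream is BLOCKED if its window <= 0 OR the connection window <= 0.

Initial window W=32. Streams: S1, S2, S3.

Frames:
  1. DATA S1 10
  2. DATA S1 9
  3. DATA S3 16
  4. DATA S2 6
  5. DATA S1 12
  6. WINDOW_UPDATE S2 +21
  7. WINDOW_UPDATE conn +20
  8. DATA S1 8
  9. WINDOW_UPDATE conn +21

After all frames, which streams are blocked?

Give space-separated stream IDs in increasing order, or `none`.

Answer: S1

Derivation:
Op 1: conn=22 S1=22 S2=32 S3=32 blocked=[]
Op 2: conn=13 S1=13 S2=32 S3=32 blocked=[]
Op 3: conn=-3 S1=13 S2=32 S3=16 blocked=[1, 2, 3]
Op 4: conn=-9 S1=13 S2=26 S3=16 blocked=[1, 2, 3]
Op 5: conn=-21 S1=1 S2=26 S3=16 blocked=[1, 2, 3]
Op 6: conn=-21 S1=1 S2=47 S3=16 blocked=[1, 2, 3]
Op 7: conn=-1 S1=1 S2=47 S3=16 blocked=[1, 2, 3]
Op 8: conn=-9 S1=-7 S2=47 S3=16 blocked=[1, 2, 3]
Op 9: conn=12 S1=-7 S2=47 S3=16 blocked=[1]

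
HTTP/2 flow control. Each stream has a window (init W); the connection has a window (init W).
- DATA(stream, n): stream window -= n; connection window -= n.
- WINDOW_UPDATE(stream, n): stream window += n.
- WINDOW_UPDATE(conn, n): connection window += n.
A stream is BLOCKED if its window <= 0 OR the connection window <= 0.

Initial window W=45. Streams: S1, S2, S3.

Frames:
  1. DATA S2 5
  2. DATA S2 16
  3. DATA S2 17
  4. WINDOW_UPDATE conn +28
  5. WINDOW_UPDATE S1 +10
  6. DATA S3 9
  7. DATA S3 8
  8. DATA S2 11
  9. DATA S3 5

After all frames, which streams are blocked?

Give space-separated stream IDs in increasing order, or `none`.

Op 1: conn=40 S1=45 S2=40 S3=45 blocked=[]
Op 2: conn=24 S1=45 S2=24 S3=45 blocked=[]
Op 3: conn=7 S1=45 S2=7 S3=45 blocked=[]
Op 4: conn=35 S1=45 S2=7 S3=45 blocked=[]
Op 5: conn=35 S1=55 S2=7 S3=45 blocked=[]
Op 6: conn=26 S1=55 S2=7 S3=36 blocked=[]
Op 7: conn=18 S1=55 S2=7 S3=28 blocked=[]
Op 8: conn=7 S1=55 S2=-4 S3=28 blocked=[2]
Op 9: conn=2 S1=55 S2=-4 S3=23 blocked=[2]

Answer: S2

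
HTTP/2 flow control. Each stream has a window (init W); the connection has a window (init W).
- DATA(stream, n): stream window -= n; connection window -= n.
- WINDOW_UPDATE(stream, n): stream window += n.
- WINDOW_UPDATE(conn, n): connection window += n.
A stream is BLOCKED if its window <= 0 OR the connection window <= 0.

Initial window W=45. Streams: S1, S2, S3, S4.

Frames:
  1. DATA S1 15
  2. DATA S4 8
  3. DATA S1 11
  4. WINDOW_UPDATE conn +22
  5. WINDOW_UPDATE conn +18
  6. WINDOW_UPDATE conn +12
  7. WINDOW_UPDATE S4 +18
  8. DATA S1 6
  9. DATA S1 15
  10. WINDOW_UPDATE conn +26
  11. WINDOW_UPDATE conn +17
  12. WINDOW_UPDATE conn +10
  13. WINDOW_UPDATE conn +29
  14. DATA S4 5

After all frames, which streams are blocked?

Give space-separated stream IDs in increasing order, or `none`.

Op 1: conn=30 S1=30 S2=45 S3=45 S4=45 blocked=[]
Op 2: conn=22 S1=30 S2=45 S3=45 S4=37 blocked=[]
Op 3: conn=11 S1=19 S2=45 S3=45 S4=37 blocked=[]
Op 4: conn=33 S1=19 S2=45 S3=45 S4=37 blocked=[]
Op 5: conn=51 S1=19 S2=45 S3=45 S4=37 blocked=[]
Op 6: conn=63 S1=19 S2=45 S3=45 S4=37 blocked=[]
Op 7: conn=63 S1=19 S2=45 S3=45 S4=55 blocked=[]
Op 8: conn=57 S1=13 S2=45 S3=45 S4=55 blocked=[]
Op 9: conn=42 S1=-2 S2=45 S3=45 S4=55 blocked=[1]
Op 10: conn=68 S1=-2 S2=45 S3=45 S4=55 blocked=[1]
Op 11: conn=85 S1=-2 S2=45 S3=45 S4=55 blocked=[1]
Op 12: conn=95 S1=-2 S2=45 S3=45 S4=55 blocked=[1]
Op 13: conn=124 S1=-2 S2=45 S3=45 S4=55 blocked=[1]
Op 14: conn=119 S1=-2 S2=45 S3=45 S4=50 blocked=[1]

Answer: S1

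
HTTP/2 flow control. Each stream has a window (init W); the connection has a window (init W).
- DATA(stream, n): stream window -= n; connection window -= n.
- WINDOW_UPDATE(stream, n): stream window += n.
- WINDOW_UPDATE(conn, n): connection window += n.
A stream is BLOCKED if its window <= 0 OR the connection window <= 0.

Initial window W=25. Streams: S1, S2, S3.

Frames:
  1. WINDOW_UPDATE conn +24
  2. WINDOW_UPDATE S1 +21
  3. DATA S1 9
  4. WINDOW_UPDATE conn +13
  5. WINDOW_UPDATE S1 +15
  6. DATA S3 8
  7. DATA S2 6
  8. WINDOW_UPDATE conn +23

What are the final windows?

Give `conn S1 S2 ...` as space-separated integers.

Answer: 62 52 19 17

Derivation:
Op 1: conn=49 S1=25 S2=25 S3=25 blocked=[]
Op 2: conn=49 S1=46 S2=25 S3=25 blocked=[]
Op 3: conn=40 S1=37 S2=25 S3=25 blocked=[]
Op 4: conn=53 S1=37 S2=25 S3=25 blocked=[]
Op 5: conn=53 S1=52 S2=25 S3=25 blocked=[]
Op 6: conn=45 S1=52 S2=25 S3=17 blocked=[]
Op 7: conn=39 S1=52 S2=19 S3=17 blocked=[]
Op 8: conn=62 S1=52 S2=19 S3=17 blocked=[]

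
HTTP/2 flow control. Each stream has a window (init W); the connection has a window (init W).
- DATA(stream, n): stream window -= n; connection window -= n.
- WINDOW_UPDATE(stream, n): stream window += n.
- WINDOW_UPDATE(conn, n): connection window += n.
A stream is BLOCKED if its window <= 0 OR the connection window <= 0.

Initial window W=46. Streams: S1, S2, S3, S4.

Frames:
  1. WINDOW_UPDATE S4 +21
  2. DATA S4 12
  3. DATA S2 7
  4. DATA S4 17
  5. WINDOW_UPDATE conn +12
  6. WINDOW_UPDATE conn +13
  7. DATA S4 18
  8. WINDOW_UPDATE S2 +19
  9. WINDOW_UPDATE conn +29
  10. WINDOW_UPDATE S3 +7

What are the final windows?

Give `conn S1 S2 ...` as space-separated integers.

Answer: 46 46 58 53 20

Derivation:
Op 1: conn=46 S1=46 S2=46 S3=46 S4=67 blocked=[]
Op 2: conn=34 S1=46 S2=46 S3=46 S4=55 blocked=[]
Op 3: conn=27 S1=46 S2=39 S3=46 S4=55 blocked=[]
Op 4: conn=10 S1=46 S2=39 S3=46 S4=38 blocked=[]
Op 5: conn=22 S1=46 S2=39 S3=46 S4=38 blocked=[]
Op 6: conn=35 S1=46 S2=39 S3=46 S4=38 blocked=[]
Op 7: conn=17 S1=46 S2=39 S3=46 S4=20 blocked=[]
Op 8: conn=17 S1=46 S2=58 S3=46 S4=20 blocked=[]
Op 9: conn=46 S1=46 S2=58 S3=46 S4=20 blocked=[]
Op 10: conn=46 S1=46 S2=58 S3=53 S4=20 blocked=[]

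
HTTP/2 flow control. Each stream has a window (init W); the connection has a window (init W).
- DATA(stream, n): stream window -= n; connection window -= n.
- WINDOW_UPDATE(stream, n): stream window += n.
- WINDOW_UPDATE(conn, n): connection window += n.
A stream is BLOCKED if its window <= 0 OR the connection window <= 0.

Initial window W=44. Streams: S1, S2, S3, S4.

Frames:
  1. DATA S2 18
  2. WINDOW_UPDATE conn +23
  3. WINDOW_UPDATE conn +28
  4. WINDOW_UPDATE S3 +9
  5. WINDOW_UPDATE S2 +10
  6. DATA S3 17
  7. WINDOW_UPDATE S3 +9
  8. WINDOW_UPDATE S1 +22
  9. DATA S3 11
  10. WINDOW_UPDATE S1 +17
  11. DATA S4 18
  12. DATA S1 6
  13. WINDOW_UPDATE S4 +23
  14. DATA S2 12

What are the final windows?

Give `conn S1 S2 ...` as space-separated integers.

Answer: 13 77 24 34 49

Derivation:
Op 1: conn=26 S1=44 S2=26 S3=44 S4=44 blocked=[]
Op 2: conn=49 S1=44 S2=26 S3=44 S4=44 blocked=[]
Op 3: conn=77 S1=44 S2=26 S3=44 S4=44 blocked=[]
Op 4: conn=77 S1=44 S2=26 S3=53 S4=44 blocked=[]
Op 5: conn=77 S1=44 S2=36 S3=53 S4=44 blocked=[]
Op 6: conn=60 S1=44 S2=36 S3=36 S4=44 blocked=[]
Op 7: conn=60 S1=44 S2=36 S3=45 S4=44 blocked=[]
Op 8: conn=60 S1=66 S2=36 S3=45 S4=44 blocked=[]
Op 9: conn=49 S1=66 S2=36 S3=34 S4=44 blocked=[]
Op 10: conn=49 S1=83 S2=36 S3=34 S4=44 blocked=[]
Op 11: conn=31 S1=83 S2=36 S3=34 S4=26 blocked=[]
Op 12: conn=25 S1=77 S2=36 S3=34 S4=26 blocked=[]
Op 13: conn=25 S1=77 S2=36 S3=34 S4=49 blocked=[]
Op 14: conn=13 S1=77 S2=24 S3=34 S4=49 blocked=[]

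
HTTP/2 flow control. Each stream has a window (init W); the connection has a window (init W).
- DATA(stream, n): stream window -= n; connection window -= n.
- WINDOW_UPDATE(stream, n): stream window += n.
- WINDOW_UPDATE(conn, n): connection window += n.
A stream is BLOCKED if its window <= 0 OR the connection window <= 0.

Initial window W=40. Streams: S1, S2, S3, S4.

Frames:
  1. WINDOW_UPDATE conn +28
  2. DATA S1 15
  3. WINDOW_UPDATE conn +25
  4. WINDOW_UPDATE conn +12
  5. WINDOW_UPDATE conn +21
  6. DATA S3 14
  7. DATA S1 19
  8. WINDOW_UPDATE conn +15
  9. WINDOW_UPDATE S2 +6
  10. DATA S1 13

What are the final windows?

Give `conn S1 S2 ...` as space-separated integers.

Op 1: conn=68 S1=40 S2=40 S3=40 S4=40 blocked=[]
Op 2: conn=53 S1=25 S2=40 S3=40 S4=40 blocked=[]
Op 3: conn=78 S1=25 S2=40 S3=40 S4=40 blocked=[]
Op 4: conn=90 S1=25 S2=40 S3=40 S4=40 blocked=[]
Op 5: conn=111 S1=25 S2=40 S3=40 S4=40 blocked=[]
Op 6: conn=97 S1=25 S2=40 S3=26 S4=40 blocked=[]
Op 7: conn=78 S1=6 S2=40 S3=26 S4=40 blocked=[]
Op 8: conn=93 S1=6 S2=40 S3=26 S4=40 blocked=[]
Op 9: conn=93 S1=6 S2=46 S3=26 S4=40 blocked=[]
Op 10: conn=80 S1=-7 S2=46 S3=26 S4=40 blocked=[1]

Answer: 80 -7 46 26 40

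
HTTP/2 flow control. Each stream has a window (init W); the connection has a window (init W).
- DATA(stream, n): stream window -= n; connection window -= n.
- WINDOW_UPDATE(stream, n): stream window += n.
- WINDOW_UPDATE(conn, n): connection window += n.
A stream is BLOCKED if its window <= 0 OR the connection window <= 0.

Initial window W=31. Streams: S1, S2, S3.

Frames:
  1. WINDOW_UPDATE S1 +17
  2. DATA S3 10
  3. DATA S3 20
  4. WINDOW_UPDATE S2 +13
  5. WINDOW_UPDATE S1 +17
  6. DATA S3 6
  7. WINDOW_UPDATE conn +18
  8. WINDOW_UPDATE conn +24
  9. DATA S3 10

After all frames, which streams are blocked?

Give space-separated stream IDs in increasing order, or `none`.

Answer: S3

Derivation:
Op 1: conn=31 S1=48 S2=31 S3=31 blocked=[]
Op 2: conn=21 S1=48 S2=31 S3=21 blocked=[]
Op 3: conn=1 S1=48 S2=31 S3=1 blocked=[]
Op 4: conn=1 S1=48 S2=44 S3=1 blocked=[]
Op 5: conn=1 S1=65 S2=44 S3=1 blocked=[]
Op 6: conn=-5 S1=65 S2=44 S3=-5 blocked=[1, 2, 3]
Op 7: conn=13 S1=65 S2=44 S3=-5 blocked=[3]
Op 8: conn=37 S1=65 S2=44 S3=-5 blocked=[3]
Op 9: conn=27 S1=65 S2=44 S3=-15 blocked=[3]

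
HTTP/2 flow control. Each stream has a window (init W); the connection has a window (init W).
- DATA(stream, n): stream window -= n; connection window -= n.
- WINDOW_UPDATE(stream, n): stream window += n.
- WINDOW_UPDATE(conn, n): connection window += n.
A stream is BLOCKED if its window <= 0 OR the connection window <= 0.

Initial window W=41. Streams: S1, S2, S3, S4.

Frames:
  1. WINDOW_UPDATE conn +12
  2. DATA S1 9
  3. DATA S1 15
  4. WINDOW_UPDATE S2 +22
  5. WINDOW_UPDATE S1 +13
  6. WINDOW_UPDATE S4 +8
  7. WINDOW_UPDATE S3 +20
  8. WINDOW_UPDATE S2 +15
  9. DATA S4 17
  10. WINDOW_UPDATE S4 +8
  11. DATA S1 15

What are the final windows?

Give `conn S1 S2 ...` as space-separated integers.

Answer: -3 15 78 61 40

Derivation:
Op 1: conn=53 S1=41 S2=41 S3=41 S4=41 blocked=[]
Op 2: conn=44 S1=32 S2=41 S3=41 S4=41 blocked=[]
Op 3: conn=29 S1=17 S2=41 S3=41 S4=41 blocked=[]
Op 4: conn=29 S1=17 S2=63 S3=41 S4=41 blocked=[]
Op 5: conn=29 S1=30 S2=63 S3=41 S4=41 blocked=[]
Op 6: conn=29 S1=30 S2=63 S3=41 S4=49 blocked=[]
Op 7: conn=29 S1=30 S2=63 S3=61 S4=49 blocked=[]
Op 8: conn=29 S1=30 S2=78 S3=61 S4=49 blocked=[]
Op 9: conn=12 S1=30 S2=78 S3=61 S4=32 blocked=[]
Op 10: conn=12 S1=30 S2=78 S3=61 S4=40 blocked=[]
Op 11: conn=-3 S1=15 S2=78 S3=61 S4=40 blocked=[1, 2, 3, 4]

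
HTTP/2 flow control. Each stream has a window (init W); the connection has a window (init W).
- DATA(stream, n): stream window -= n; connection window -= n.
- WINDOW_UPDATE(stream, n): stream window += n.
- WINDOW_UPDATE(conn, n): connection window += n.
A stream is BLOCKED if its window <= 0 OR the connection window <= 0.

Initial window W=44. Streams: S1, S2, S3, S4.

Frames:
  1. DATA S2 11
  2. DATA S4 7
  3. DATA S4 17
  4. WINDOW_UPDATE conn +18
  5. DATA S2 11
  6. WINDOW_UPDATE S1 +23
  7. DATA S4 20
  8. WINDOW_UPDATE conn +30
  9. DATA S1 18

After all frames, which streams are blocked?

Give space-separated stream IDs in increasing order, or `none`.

Answer: S4

Derivation:
Op 1: conn=33 S1=44 S2=33 S3=44 S4=44 blocked=[]
Op 2: conn=26 S1=44 S2=33 S3=44 S4=37 blocked=[]
Op 3: conn=9 S1=44 S2=33 S3=44 S4=20 blocked=[]
Op 4: conn=27 S1=44 S2=33 S3=44 S4=20 blocked=[]
Op 5: conn=16 S1=44 S2=22 S3=44 S4=20 blocked=[]
Op 6: conn=16 S1=67 S2=22 S3=44 S4=20 blocked=[]
Op 7: conn=-4 S1=67 S2=22 S3=44 S4=0 blocked=[1, 2, 3, 4]
Op 8: conn=26 S1=67 S2=22 S3=44 S4=0 blocked=[4]
Op 9: conn=8 S1=49 S2=22 S3=44 S4=0 blocked=[4]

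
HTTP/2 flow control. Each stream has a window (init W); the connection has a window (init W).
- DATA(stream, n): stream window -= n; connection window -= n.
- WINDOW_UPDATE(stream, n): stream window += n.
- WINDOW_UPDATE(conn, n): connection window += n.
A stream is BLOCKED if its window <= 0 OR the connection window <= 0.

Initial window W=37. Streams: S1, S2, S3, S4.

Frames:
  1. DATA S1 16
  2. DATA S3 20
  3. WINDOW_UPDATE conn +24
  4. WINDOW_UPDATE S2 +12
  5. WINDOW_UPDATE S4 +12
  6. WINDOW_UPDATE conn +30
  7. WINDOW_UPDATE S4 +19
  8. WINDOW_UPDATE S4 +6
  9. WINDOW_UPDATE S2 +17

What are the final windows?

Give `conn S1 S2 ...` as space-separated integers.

Op 1: conn=21 S1=21 S2=37 S3=37 S4=37 blocked=[]
Op 2: conn=1 S1=21 S2=37 S3=17 S4=37 blocked=[]
Op 3: conn=25 S1=21 S2=37 S3=17 S4=37 blocked=[]
Op 4: conn=25 S1=21 S2=49 S3=17 S4=37 blocked=[]
Op 5: conn=25 S1=21 S2=49 S3=17 S4=49 blocked=[]
Op 6: conn=55 S1=21 S2=49 S3=17 S4=49 blocked=[]
Op 7: conn=55 S1=21 S2=49 S3=17 S4=68 blocked=[]
Op 8: conn=55 S1=21 S2=49 S3=17 S4=74 blocked=[]
Op 9: conn=55 S1=21 S2=66 S3=17 S4=74 blocked=[]

Answer: 55 21 66 17 74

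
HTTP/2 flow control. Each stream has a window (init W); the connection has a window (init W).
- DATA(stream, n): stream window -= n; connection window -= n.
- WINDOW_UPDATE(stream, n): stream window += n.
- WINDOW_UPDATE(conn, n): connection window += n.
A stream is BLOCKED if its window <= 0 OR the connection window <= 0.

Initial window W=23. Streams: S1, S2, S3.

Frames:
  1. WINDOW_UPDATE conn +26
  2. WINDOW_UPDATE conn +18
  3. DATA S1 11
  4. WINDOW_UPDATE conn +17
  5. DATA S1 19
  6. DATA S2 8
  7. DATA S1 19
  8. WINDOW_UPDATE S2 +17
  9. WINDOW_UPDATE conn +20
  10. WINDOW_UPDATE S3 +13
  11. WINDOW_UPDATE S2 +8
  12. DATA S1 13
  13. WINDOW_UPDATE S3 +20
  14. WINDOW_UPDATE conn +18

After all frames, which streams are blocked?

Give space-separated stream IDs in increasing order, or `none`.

Answer: S1

Derivation:
Op 1: conn=49 S1=23 S2=23 S3=23 blocked=[]
Op 2: conn=67 S1=23 S2=23 S3=23 blocked=[]
Op 3: conn=56 S1=12 S2=23 S3=23 blocked=[]
Op 4: conn=73 S1=12 S2=23 S3=23 blocked=[]
Op 5: conn=54 S1=-7 S2=23 S3=23 blocked=[1]
Op 6: conn=46 S1=-7 S2=15 S3=23 blocked=[1]
Op 7: conn=27 S1=-26 S2=15 S3=23 blocked=[1]
Op 8: conn=27 S1=-26 S2=32 S3=23 blocked=[1]
Op 9: conn=47 S1=-26 S2=32 S3=23 blocked=[1]
Op 10: conn=47 S1=-26 S2=32 S3=36 blocked=[1]
Op 11: conn=47 S1=-26 S2=40 S3=36 blocked=[1]
Op 12: conn=34 S1=-39 S2=40 S3=36 blocked=[1]
Op 13: conn=34 S1=-39 S2=40 S3=56 blocked=[1]
Op 14: conn=52 S1=-39 S2=40 S3=56 blocked=[1]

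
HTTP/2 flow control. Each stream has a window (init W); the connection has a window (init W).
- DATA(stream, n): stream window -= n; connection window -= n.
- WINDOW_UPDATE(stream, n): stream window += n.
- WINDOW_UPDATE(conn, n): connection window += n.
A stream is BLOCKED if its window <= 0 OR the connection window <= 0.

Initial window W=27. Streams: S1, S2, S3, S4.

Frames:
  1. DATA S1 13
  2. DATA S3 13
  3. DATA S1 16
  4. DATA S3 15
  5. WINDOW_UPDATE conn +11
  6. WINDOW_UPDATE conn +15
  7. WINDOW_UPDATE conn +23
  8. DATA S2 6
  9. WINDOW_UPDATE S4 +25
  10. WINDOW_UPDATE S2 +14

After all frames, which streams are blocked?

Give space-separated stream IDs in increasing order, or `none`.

Answer: S1 S3

Derivation:
Op 1: conn=14 S1=14 S2=27 S3=27 S4=27 blocked=[]
Op 2: conn=1 S1=14 S2=27 S3=14 S4=27 blocked=[]
Op 3: conn=-15 S1=-2 S2=27 S3=14 S4=27 blocked=[1, 2, 3, 4]
Op 4: conn=-30 S1=-2 S2=27 S3=-1 S4=27 blocked=[1, 2, 3, 4]
Op 5: conn=-19 S1=-2 S2=27 S3=-1 S4=27 blocked=[1, 2, 3, 4]
Op 6: conn=-4 S1=-2 S2=27 S3=-1 S4=27 blocked=[1, 2, 3, 4]
Op 7: conn=19 S1=-2 S2=27 S3=-1 S4=27 blocked=[1, 3]
Op 8: conn=13 S1=-2 S2=21 S3=-1 S4=27 blocked=[1, 3]
Op 9: conn=13 S1=-2 S2=21 S3=-1 S4=52 blocked=[1, 3]
Op 10: conn=13 S1=-2 S2=35 S3=-1 S4=52 blocked=[1, 3]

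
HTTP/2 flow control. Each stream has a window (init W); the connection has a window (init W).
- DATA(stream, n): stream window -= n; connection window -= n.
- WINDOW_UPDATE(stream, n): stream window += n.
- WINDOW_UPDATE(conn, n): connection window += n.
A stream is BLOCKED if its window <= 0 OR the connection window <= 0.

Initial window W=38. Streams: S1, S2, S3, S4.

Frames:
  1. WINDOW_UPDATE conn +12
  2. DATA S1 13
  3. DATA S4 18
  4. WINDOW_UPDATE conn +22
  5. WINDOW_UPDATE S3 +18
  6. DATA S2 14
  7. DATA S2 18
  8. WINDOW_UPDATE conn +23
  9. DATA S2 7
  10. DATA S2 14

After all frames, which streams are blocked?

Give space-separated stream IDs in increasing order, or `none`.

Op 1: conn=50 S1=38 S2=38 S3=38 S4=38 blocked=[]
Op 2: conn=37 S1=25 S2=38 S3=38 S4=38 blocked=[]
Op 3: conn=19 S1=25 S2=38 S3=38 S4=20 blocked=[]
Op 4: conn=41 S1=25 S2=38 S3=38 S4=20 blocked=[]
Op 5: conn=41 S1=25 S2=38 S3=56 S4=20 blocked=[]
Op 6: conn=27 S1=25 S2=24 S3=56 S4=20 blocked=[]
Op 7: conn=9 S1=25 S2=6 S3=56 S4=20 blocked=[]
Op 8: conn=32 S1=25 S2=6 S3=56 S4=20 blocked=[]
Op 9: conn=25 S1=25 S2=-1 S3=56 S4=20 blocked=[2]
Op 10: conn=11 S1=25 S2=-15 S3=56 S4=20 blocked=[2]

Answer: S2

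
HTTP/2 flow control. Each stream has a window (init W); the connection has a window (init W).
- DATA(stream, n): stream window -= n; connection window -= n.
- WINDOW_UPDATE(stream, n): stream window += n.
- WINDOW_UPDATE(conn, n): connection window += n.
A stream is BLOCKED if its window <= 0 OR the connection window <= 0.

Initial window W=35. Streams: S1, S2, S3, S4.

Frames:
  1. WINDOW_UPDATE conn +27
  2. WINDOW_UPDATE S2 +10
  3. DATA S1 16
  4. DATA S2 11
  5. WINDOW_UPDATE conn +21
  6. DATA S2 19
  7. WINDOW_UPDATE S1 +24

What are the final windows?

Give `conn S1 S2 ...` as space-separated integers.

Op 1: conn=62 S1=35 S2=35 S3=35 S4=35 blocked=[]
Op 2: conn=62 S1=35 S2=45 S3=35 S4=35 blocked=[]
Op 3: conn=46 S1=19 S2=45 S3=35 S4=35 blocked=[]
Op 4: conn=35 S1=19 S2=34 S3=35 S4=35 blocked=[]
Op 5: conn=56 S1=19 S2=34 S3=35 S4=35 blocked=[]
Op 6: conn=37 S1=19 S2=15 S3=35 S4=35 blocked=[]
Op 7: conn=37 S1=43 S2=15 S3=35 S4=35 blocked=[]

Answer: 37 43 15 35 35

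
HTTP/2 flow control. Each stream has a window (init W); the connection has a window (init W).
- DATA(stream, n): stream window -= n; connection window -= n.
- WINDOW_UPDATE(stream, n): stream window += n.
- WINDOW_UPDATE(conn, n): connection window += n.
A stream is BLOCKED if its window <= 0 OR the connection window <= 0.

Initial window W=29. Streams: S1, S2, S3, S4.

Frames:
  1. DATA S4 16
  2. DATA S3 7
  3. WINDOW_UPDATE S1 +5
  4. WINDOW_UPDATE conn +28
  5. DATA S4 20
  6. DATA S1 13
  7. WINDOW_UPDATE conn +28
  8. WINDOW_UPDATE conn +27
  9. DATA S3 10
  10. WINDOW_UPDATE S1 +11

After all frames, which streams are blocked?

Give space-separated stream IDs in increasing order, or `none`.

Op 1: conn=13 S1=29 S2=29 S3=29 S4=13 blocked=[]
Op 2: conn=6 S1=29 S2=29 S3=22 S4=13 blocked=[]
Op 3: conn=6 S1=34 S2=29 S3=22 S4=13 blocked=[]
Op 4: conn=34 S1=34 S2=29 S3=22 S4=13 blocked=[]
Op 5: conn=14 S1=34 S2=29 S3=22 S4=-7 blocked=[4]
Op 6: conn=1 S1=21 S2=29 S3=22 S4=-7 blocked=[4]
Op 7: conn=29 S1=21 S2=29 S3=22 S4=-7 blocked=[4]
Op 8: conn=56 S1=21 S2=29 S3=22 S4=-7 blocked=[4]
Op 9: conn=46 S1=21 S2=29 S3=12 S4=-7 blocked=[4]
Op 10: conn=46 S1=32 S2=29 S3=12 S4=-7 blocked=[4]

Answer: S4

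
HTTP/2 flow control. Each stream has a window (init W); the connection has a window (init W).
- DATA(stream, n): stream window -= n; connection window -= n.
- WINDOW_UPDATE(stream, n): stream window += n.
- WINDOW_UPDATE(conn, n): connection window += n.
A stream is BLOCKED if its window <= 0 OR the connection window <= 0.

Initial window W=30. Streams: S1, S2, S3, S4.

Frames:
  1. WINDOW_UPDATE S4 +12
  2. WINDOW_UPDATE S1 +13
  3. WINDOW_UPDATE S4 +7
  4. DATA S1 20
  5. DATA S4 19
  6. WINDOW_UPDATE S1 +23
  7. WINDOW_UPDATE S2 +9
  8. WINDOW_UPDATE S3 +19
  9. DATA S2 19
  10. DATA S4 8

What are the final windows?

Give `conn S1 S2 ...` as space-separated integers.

Op 1: conn=30 S1=30 S2=30 S3=30 S4=42 blocked=[]
Op 2: conn=30 S1=43 S2=30 S3=30 S4=42 blocked=[]
Op 3: conn=30 S1=43 S2=30 S3=30 S4=49 blocked=[]
Op 4: conn=10 S1=23 S2=30 S3=30 S4=49 blocked=[]
Op 5: conn=-9 S1=23 S2=30 S3=30 S4=30 blocked=[1, 2, 3, 4]
Op 6: conn=-9 S1=46 S2=30 S3=30 S4=30 blocked=[1, 2, 3, 4]
Op 7: conn=-9 S1=46 S2=39 S3=30 S4=30 blocked=[1, 2, 3, 4]
Op 8: conn=-9 S1=46 S2=39 S3=49 S4=30 blocked=[1, 2, 3, 4]
Op 9: conn=-28 S1=46 S2=20 S3=49 S4=30 blocked=[1, 2, 3, 4]
Op 10: conn=-36 S1=46 S2=20 S3=49 S4=22 blocked=[1, 2, 3, 4]

Answer: -36 46 20 49 22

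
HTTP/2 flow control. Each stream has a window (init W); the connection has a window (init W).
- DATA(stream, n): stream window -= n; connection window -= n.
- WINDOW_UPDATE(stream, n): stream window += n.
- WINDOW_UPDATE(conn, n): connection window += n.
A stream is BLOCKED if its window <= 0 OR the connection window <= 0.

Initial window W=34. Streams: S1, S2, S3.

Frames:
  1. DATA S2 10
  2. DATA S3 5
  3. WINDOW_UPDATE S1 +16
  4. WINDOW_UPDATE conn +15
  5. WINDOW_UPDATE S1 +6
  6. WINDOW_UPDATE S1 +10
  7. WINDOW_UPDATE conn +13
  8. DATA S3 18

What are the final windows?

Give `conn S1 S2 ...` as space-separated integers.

Op 1: conn=24 S1=34 S2=24 S3=34 blocked=[]
Op 2: conn=19 S1=34 S2=24 S3=29 blocked=[]
Op 3: conn=19 S1=50 S2=24 S3=29 blocked=[]
Op 4: conn=34 S1=50 S2=24 S3=29 blocked=[]
Op 5: conn=34 S1=56 S2=24 S3=29 blocked=[]
Op 6: conn=34 S1=66 S2=24 S3=29 blocked=[]
Op 7: conn=47 S1=66 S2=24 S3=29 blocked=[]
Op 8: conn=29 S1=66 S2=24 S3=11 blocked=[]

Answer: 29 66 24 11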